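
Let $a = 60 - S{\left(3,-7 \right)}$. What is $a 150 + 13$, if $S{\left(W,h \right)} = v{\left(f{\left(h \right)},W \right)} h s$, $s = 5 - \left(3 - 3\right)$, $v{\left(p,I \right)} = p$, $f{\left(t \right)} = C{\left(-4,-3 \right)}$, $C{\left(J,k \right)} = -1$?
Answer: $3763$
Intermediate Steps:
$f{\left(t \right)} = -1$
$s = 5$ ($s = 5 - \left(3 - 3\right) = 5 - 0 = 5 + 0 = 5$)
$S{\left(W,h \right)} = - 5 h$ ($S{\left(W,h \right)} = - h 5 = - 5 h$)
$a = 25$ ($a = 60 - \left(-5\right) \left(-7\right) = 60 - 35 = 25$)
$a 150 + 13 = 25 \cdot 150 + 13 = 3750 + 13 = 3763$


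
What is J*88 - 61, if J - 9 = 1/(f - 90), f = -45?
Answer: 98597/135 ≈ 730.35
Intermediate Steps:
J = 1214/135 (J = 9 + 1/(-45 - 90) = 9 + 1/(-135) = 9 - 1/135 = 1214/135 ≈ 8.9926)
J*88 - 61 = (1214/135)*88 - 61 = 106832/135 - 61 = 98597/135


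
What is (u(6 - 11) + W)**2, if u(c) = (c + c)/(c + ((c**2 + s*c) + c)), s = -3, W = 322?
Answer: 931225/9 ≈ 1.0347e+5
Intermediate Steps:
u(c) = 2*c/(c**2 - c) (u(c) = (c + c)/(c + ((c**2 - 3*c) + c)) = (2*c)/(c + (c**2 - 2*c)) = (2*c)/(c**2 - c) = 2*c/(c**2 - c))
(u(6 - 11) + W)**2 = (2/(-1 + (6 - 11)) + 322)**2 = (2/(-1 - 5) + 322)**2 = (2/(-6) + 322)**2 = (2*(-1/6) + 322)**2 = (-1/3 + 322)**2 = (965/3)**2 = 931225/9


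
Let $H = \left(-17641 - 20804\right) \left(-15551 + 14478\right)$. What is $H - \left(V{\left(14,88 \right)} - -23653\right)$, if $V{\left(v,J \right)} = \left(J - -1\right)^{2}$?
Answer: $41219911$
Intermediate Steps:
$V{\left(v,J \right)} = \left(1 + J\right)^{2}$ ($V{\left(v,J \right)} = \left(J + 1\right)^{2} = \left(1 + J\right)^{2}$)
$H = 41251485$ ($H = \left(-38445\right) \left(-1073\right) = 41251485$)
$H - \left(V{\left(14,88 \right)} - -23653\right) = 41251485 - \left(\left(1 + 88\right)^{2} - -23653\right) = 41251485 - \left(89^{2} + 23653\right) = 41251485 - \left(7921 + 23653\right) = 41251485 - 31574 = 41219911$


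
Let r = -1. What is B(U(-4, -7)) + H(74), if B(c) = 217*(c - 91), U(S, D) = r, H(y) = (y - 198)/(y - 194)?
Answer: -598889/30 ≈ -19963.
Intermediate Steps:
H(y) = (-198 + y)/(-194 + y)
U(S, D) = -1
B(c) = -19747 + 217*c (B(c) = 217*(-91 + c) = -19747 + 217*c)
B(U(-4, -7)) + H(74) = (-19747 + 217*(-1)) + (-198 + 74)/(-194 + 74) = (-19747 - 217) - 124/(-120) = -19964 - 1/120*(-124) = -19964 + 31/30 = -598889/30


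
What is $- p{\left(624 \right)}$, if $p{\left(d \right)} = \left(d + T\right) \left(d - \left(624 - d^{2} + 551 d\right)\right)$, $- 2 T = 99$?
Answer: $-26169624$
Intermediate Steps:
$T = - \frac{99}{2}$ ($T = \left(- \frac{1}{2}\right) 99 = - \frac{99}{2} \approx -49.5$)
$p{\left(d \right)} = \left(- \frac{99}{2} + d\right) \left(-624 + d^{2} - 550 d\right)$ ($p{\left(d \right)} = \left(d - \frac{99}{2}\right) \left(d - \left(624 - d^{2} + 551 d\right)\right) = \left(- \frac{99}{2} + d\right) \left(d - \left(624 - d^{2} + 551 d\right)\right) = \left(- \frac{99}{2} + d\right) \left(-624 + d^{2} - 550 d\right)$)
$- p{\left(624 \right)} = - (30888 + 624^{3} + 26601 \cdot 624 - \frac{1199 \cdot 624^{2}}{2}) = - (30888 + 242970624 + 16599024 - 233430912) = \left(-1\right) 26169624 = -26169624$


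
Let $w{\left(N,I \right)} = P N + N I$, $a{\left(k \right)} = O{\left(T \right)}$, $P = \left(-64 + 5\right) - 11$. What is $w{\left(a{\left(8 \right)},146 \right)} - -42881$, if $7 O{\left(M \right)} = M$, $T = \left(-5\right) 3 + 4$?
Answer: $\frac{299331}{7} \approx 42762.0$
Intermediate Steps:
$P = -70$ ($P = -59 - 11 = -70$)
$T = -11$ ($T = -15 + 4 = -11$)
$O{\left(M \right)} = \frac{M}{7}$
$a{\left(k \right)} = - \frac{11}{7}$ ($a{\left(k \right)} = \frac{1}{7} \left(-11\right) = - \frac{11}{7}$)
$w{\left(N,I \right)} = - 70 N + I N$ ($w{\left(N,I \right)} = - 70 N + N I = - 70 N + I N$)
$w{\left(a{\left(8 \right)},146 \right)} - -42881 = - \frac{11 \left(-70 + 146\right)}{7} - -42881 = \left(- \frac{11}{7}\right) 76 + 42881 = - \frac{836}{7} + 42881 = \frac{299331}{7}$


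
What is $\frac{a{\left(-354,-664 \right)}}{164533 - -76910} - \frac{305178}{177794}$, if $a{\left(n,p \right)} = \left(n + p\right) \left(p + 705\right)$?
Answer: $- \frac{40551928913}{21463558371} \approx -1.8893$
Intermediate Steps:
$a{\left(n,p \right)} = \left(705 + p\right) \left(n + p\right)$ ($a{\left(n,p \right)} = \left(n + p\right) \left(705 + p\right) = \left(705 + p\right) \left(n + p\right)$)
$\frac{a{\left(-354,-664 \right)}}{164533 - -76910} - \frac{305178}{177794} = \frac{\left(-664\right)^{2} + 705 \left(-354\right) + 705 \left(-664\right) - -235056}{164533 - -76910} - \frac{305178}{177794} = \frac{440896 - 249570 - 468120 + 235056}{164533 + 76910} - \frac{152589}{88897} = - \frac{41738}{241443} - \frac{152589}{88897} = - \frac{40551928913}{21463558371}$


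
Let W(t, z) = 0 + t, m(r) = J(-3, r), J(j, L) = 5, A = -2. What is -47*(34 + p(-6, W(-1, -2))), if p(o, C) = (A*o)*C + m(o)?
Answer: -1269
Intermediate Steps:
m(r) = 5
W(t, z) = t
p(o, C) = 5 - 2*C*o (p(o, C) = (-2*o)*C + 5 = -2*C*o + 5 = 5 - 2*C*o)
-47*(34 + p(-6, W(-1, -2))) = -47*(34 + (5 - 2*(-1)*(-6))) = -47*(34 + (5 - 12)) = -47*(34 - 7) = -47*27 = -1269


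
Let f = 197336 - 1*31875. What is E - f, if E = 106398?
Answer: -59063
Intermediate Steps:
f = 165461 (f = 197336 - 31875 = 165461)
E - f = 106398 - 1*165461 = 106398 - 165461 = -59063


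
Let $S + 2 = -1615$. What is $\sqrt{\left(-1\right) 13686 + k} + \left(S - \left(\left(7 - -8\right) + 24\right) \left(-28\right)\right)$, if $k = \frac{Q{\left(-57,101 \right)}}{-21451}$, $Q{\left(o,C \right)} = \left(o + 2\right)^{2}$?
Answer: $-525 + \frac{i \sqrt{6297614847361}}{21451} \approx -525.0 + 116.99 i$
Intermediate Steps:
$S = -1617$ ($S = -2 - 1615 = -1617$)
$Q{\left(o,C \right)} = \left(2 + o\right)^{2}$
$k = - \frac{3025}{21451}$ ($k = \frac{\left(2 - 57\right)^{2}}{-21451} = \left(-55\right)^{2} \left(- \frac{1}{21451}\right) = 3025 \left(- \frac{1}{21451}\right) = - \frac{3025}{21451} \approx -0.14102$)
$\sqrt{\left(-1\right) 13686 + k} + \left(S - \left(\left(7 - -8\right) + 24\right) \left(-28\right)\right) = \sqrt{\left(-1\right) 13686 - \frac{3025}{21451}} - \left(1617 + \left(\left(7 - -8\right) + 24\right) \left(-28\right)\right) = \sqrt{-13686 - \frac{3025}{21451}} - \left(1617 + \left(\left(7 + 8\right) + 24\right) \left(-28\right)\right) = \sqrt{- \frac{293581411}{21451}} - \left(1617 + \left(15 + 24\right) \left(-28\right)\right) = \frac{i \sqrt{6297614847361}}{21451} - \left(1617 + 39 \left(-28\right)\right) = \frac{i \sqrt{6297614847361}}{21451} - 525 = -525 + \frac{i \sqrt{6297614847361}}{21451}$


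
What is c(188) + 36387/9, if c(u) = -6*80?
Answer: 3563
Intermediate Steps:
c(u) = -480
c(188) + 36387/9 = -480 + 36387/9 = -480 + 36387*(⅑) = -480 + 4043 = 3563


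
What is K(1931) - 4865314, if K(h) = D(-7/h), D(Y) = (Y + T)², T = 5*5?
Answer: -18139263296130/3728761 ≈ -4.8647e+6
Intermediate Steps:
T = 25
D(Y) = (25 + Y)² (D(Y) = (Y + 25)² = (25 + Y)²)
K(h) = (25 - 7/h)²
K(1931) - 4865314 = (-7 + 25*1931)²/1931² - 4865314 = (-7 + 48275)²/3728761 - 4865314 = (1/3728761)*48268² - 4865314 = (1/3728761)*2329799824 - 4865314 = 2329799824/3728761 - 4865314 = -18139263296130/3728761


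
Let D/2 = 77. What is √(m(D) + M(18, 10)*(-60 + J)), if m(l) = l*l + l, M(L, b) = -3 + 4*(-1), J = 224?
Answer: √22722 ≈ 150.74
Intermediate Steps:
D = 154 (D = 2*77 = 154)
M(L, b) = -7 (M(L, b) = -3 - 4 = -7)
m(l) = l + l² (m(l) = l² + l = l + l²)
√(m(D) + M(18, 10)*(-60 + J)) = √(154*(1 + 154) - 7*(-60 + 224)) = √(154*155 - 7*164) = √(23870 - 1148) = √22722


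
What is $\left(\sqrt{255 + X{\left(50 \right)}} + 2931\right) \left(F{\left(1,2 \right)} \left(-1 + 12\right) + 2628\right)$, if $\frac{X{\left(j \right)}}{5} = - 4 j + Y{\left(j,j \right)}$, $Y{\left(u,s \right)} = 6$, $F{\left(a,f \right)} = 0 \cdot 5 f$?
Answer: $7702668 + 2628 i \sqrt{715} \approx 7.7027 \cdot 10^{6} + 70271.0 i$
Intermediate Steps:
$F{\left(a,f \right)} = 0$ ($F{\left(a,f \right)} = 0 f = 0$)
$X{\left(j \right)} = 30 - 20 j$ ($X{\left(j \right)} = 5 \left(- 4 j + 6\right) = 5 \left(6 - 4 j\right) = 30 - 20 j$)
$\left(\sqrt{255 + X{\left(50 \right)}} + 2931\right) \left(F{\left(1,2 \right)} \left(-1 + 12\right) + 2628\right) = \left(\sqrt{255 + \left(30 - 1000\right)} + 2931\right) \left(0 \left(-1 + 12\right) + 2628\right) = \left(\sqrt{255 + \left(30 - 1000\right)} + 2931\right) \left(0 \cdot 11 + 2628\right) = \left(\sqrt{255 - 970} + 2931\right) \left(0 + 2628\right) = \left(\sqrt{-715} + 2931\right) 2628 = \left(i \sqrt{715} + 2931\right) 2628 = \left(2931 + i \sqrt{715}\right) 2628 = 7702668 + 2628 i \sqrt{715}$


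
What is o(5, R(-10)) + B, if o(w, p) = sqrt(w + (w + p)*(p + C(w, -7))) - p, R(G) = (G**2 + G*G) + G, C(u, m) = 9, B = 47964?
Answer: 47774 + sqrt(38810) ≈ 47971.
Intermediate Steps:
R(G) = G + 2*G**2 (R(G) = (G**2 + G**2) + G = 2*G**2 + G = G + 2*G**2)
o(w, p) = sqrt(w + (9 + p)*(p + w)) - p (o(w, p) = sqrt(w + (w + p)*(p + 9)) - p = sqrt(w + (p + w)*(9 + p)) - p = sqrt(w + (9 + p)*(p + w)) - p)
o(5, R(-10)) + B = (sqrt((-10*(1 + 2*(-10)))**2 + 9*(-10*(1 + 2*(-10))) + 10*5 - 10*(1 + 2*(-10))*5) - (-10)*(1 + 2*(-10))) + 47964 = (sqrt((-10*(1 - 20))**2 + 9*(-10*(1 - 20)) + 50 - 10*(1 - 20)*5) - (-10)*(1 - 20)) + 47964 = (sqrt((-10*(-19))**2 + 9*(-10*(-19)) + 50 - 10*(-19)*5) - (-10)*(-19)) + 47964 = (sqrt(190**2 + 9*190 + 50 + 190*5) - 1*190) + 47964 = (sqrt(36100 + 1710 + 50 + 950) - 190) + 47964 = (sqrt(38810) - 190) + 47964 = (-190 + sqrt(38810)) + 47964 = 47774 + sqrt(38810)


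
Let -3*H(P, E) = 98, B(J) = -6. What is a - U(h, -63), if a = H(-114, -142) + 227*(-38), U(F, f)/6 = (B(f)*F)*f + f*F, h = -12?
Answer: 42064/3 ≈ 14021.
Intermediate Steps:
U(F, f) = -30*F*f (U(F, f) = 6*((-6*F)*f + f*F) = 6*(-6*F*f + F*f) = 6*(-5*F*f) = -30*F*f)
H(P, E) = -98/3 (H(P, E) = -⅓*98 = -98/3)
a = -25976/3 (a = -98/3 + 227*(-38) = -98/3 - 8626 = -25976/3 ≈ -8658.7)
a - U(h, -63) = -25976/3 - (-30)*(-12)*(-63) = -25976/3 - 1*(-22680) = -25976/3 + 22680 = 42064/3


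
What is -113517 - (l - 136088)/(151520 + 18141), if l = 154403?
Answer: -19259426052/169661 ≈ -1.1352e+5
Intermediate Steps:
-113517 - (l - 136088)/(151520 + 18141) = -113517 - (154403 - 136088)/(151520 + 18141) = -113517 - 18315/169661 = -19259426052/169661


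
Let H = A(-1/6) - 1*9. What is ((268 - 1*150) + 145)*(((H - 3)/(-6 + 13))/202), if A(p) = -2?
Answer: -263/101 ≈ -2.6040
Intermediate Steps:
H = -11 (H = -2 - 1*9 = -2 - 9 = -11)
((268 - 1*150) + 145)*(((H - 3)/(-6 + 13))/202) = ((268 - 1*150) + 145)*(((-11 - 3)/(-6 + 13))/202) = ((268 - 150) + 145)*(-14/7*(1/202)) = (118 + 145)*(-14*⅐*(1/202)) = 263*(-2*1/202) = 263*(-1/101) = -263/101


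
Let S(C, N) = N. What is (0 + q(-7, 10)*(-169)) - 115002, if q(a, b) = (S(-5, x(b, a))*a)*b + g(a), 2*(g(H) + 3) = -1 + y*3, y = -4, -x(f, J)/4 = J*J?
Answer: -4864153/2 ≈ -2.4321e+6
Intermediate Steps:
x(f, J) = -4*J² (x(f, J) = -4*J*J = -4*J²)
g(H) = -19/2 (g(H) = -3 + (-1 - 4*3)/2 = -3 + (-1 - 12)/2 = -3 + (½)*(-13) = -3 - 13/2 = -19/2)
q(a, b) = -19/2 - 4*b*a³ (q(a, b) = ((-4*a²)*a)*b - 19/2 = (-4*a³)*b - 19/2 = -4*b*a³ - 19/2 = -19/2 - 4*b*a³)
(0 + q(-7, 10)*(-169)) - 115002 = (0 + (-19/2 - 4*10*(-7)³)*(-169)) - 115002 = (0 + (-19/2 - 4*10*(-343))*(-169)) - 115002 = (0 + (-19/2 + 13720)*(-169)) - 115002 = (0 + (27421/2)*(-169)) - 115002 = (0 - 4634149/2) - 115002 = -4634149/2 - 115002 = -4864153/2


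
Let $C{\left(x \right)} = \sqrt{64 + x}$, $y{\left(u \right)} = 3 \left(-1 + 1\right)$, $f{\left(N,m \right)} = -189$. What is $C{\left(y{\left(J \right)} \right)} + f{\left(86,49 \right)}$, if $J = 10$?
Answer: $-181$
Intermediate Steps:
$y{\left(u \right)} = 0$ ($y{\left(u \right)} = 3 \cdot 0 = 0$)
$C{\left(y{\left(J \right)} \right)} + f{\left(86,49 \right)} = \sqrt{64 + 0} - 189 = \sqrt{64} - 189 = 8 - 189 = -181$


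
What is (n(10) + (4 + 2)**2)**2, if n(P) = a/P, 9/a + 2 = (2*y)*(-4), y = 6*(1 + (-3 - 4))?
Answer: 10602614961/8179600 ≈ 1296.2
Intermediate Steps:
y = -36 (y = 6*(1 - 7) = 6*(-6) = -36)
a = 9/286 (a = 9/(-2 + (2*(-36))*(-4)) = 9/(-2 - 72*(-4)) = 9/(-2 + 288) = 9/286 ≈ 0.031469)
n(P) = 9/(286*P)
(n(10) + (4 + 2)**2)**2 = ((9/286)/10 + (4 + 2)**2)**2 = ((9/286)*(1/10) + 6**2)**2 = (9/2860 + 36)**2 = (102969/2860)**2 = 10602614961/8179600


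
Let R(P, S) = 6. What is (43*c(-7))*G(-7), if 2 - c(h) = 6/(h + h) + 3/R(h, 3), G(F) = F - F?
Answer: 0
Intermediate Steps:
G(F) = 0
c(h) = 3/2 - 3/h (c(h) = 2 - (6/(h + h) + 3/6) = 2 - (6/((2*h)) + 3*(⅙)) = 2 - (6*(1/(2*h)) + ½) = 2 - (3/h + ½) = 2 - (½ + 3/h) = 2 + (-½ - 3/h) = 3/2 - 3/h)
(43*c(-7))*G(-7) = (43*(3/2 - 3/(-7)))*0 = (43*(3/2 - 3*(-⅐)))*0 = (43*(3/2 + 3/7))*0 = (43*(27/14))*0 = (1161/14)*0 = 0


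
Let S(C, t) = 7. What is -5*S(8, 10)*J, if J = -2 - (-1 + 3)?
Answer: 140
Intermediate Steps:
J = -4 (J = -2 - 1*2 = -2 - 2 = -4)
-5*S(8, 10)*J = -35*(-4) = -5*(-28) = 140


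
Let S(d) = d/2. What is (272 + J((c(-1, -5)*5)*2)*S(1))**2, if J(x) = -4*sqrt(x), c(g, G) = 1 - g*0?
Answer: 74024 - 1088*sqrt(10) ≈ 70584.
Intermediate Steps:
c(g, G) = 1 (c(g, G) = 1 - 1*0 = 1 + 0 = 1)
S(d) = d/2 (S(d) = d*(1/2) = d/2)
(272 + J((c(-1, -5)*5)*2)*S(1))**2 = (272 + (-4*sqrt(2)*sqrt(5))*((1/2)*1))**2 = (272 - 4*sqrt(10)*(1/2))**2 = (272 - 2*sqrt(10))**2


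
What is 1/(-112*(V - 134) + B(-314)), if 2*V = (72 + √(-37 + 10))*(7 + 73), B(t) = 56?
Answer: I/(56*(-5491*I + 240*√3)) ≈ -3.2335e-6 + 2.4479e-7*I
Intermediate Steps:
V = 2880 + 120*I*√3 (V = ((72 + √(-37 + 10))*(7 + 73))/2 = ((72 + √(-27))*80)/2 = ((72 + 3*I*√3)*80)/2 = (5760 + 240*I*√3)/2 = 2880 + 120*I*√3 ≈ 2880.0 + 207.85*I)
1/(-112*(V - 134) + B(-314)) = 1/(-112*((2880 + 120*I*√3) - 134) + 56) = 1/(-112*(2746 + 120*I*√3) + 56) = 1/((-307552 - 13440*I*√3) + 56) = 1/(-307496 - 13440*I*√3)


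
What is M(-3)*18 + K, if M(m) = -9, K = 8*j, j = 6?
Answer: -114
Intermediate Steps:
K = 48 (K = 8*6 = 48)
M(-3)*18 + K = -9*18 + 48 = -162 + 48 = -114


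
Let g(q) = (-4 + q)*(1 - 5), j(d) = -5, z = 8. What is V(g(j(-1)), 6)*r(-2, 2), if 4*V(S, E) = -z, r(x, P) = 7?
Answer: -14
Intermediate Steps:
g(q) = 16 - 4*q (g(q) = (-4 + q)*(-4) = 16 - 4*q)
V(S, E) = -2 (V(S, E) = (-1*8)/4 = (¼)*(-8) = -2)
V(g(j(-1)), 6)*r(-2, 2) = -2*7 = -14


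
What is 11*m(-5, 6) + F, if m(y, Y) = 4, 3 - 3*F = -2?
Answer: 137/3 ≈ 45.667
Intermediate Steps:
F = 5/3 (F = 1 - ⅓*(-2) = 1 + ⅔ = 5/3 ≈ 1.6667)
11*m(-5, 6) + F = 11*4 + 5/3 = 44 + 5/3 = 137/3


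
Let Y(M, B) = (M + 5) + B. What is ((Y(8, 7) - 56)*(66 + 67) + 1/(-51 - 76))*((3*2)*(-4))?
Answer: 14593848/127 ≈ 1.1491e+5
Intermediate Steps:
Y(M, B) = 5 + B + M (Y(M, B) = (5 + M) + B = 5 + B + M)
((Y(8, 7) - 56)*(66 + 67) + 1/(-51 - 76))*((3*2)*(-4)) = (((5 + 7 + 8) - 56)*(66 + 67) + 1/(-51 - 76))*((3*2)*(-4)) = ((20 - 56)*133 + 1/(-127))*(6*(-4)) = (-36*133 - 1/127)*(-24) = (-4788 - 1/127)*(-24) = -608077/127*(-24) = 14593848/127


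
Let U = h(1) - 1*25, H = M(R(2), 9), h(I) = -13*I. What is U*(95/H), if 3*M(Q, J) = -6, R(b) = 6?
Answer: 1805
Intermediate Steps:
M(Q, J) = -2 (M(Q, J) = (⅓)*(-6) = -2)
H = -2
U = -38 (U = -13*1 - 1*25 = -13 - 25 = -38)
U*(95/H) = -3610/(-2) = -3610*(-1)/2 = -38*(-95/2) = 1805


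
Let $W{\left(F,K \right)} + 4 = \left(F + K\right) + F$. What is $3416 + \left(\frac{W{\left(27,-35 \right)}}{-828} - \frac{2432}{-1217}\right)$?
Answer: $\frac{1148072219}{335892} \approx 3418.0$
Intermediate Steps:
$W{\left(F,K \right)} = -4 + K + 2 F$ ($W{\left(F,K \right)} = -4 + \left(\left(F + K\right) + F\right) = -4 + \left(K + 2 F\right) = -4 + K + 2 F$)
$3416 + \left(\frac{W{\left(27,-35 \right)}}{-828} - \frac{2432}{-1217}\right) = 3416 + \left(\frac{-4 - 35 + 2 \cdot 27}{-828} - \frac{2432}{-1217}\right) = 3416 + \left(\left(-4 - 35 + 54\right) \left(- \frac{1}{828}\right) - - \frac{2432}{1217}\right) = 3416 + \left(15 \left(- \frac{1}{828}\right) + \frac{2432}{1217}\right) = 3416 + \left(- \frac{5}{276} + \frac{2432}{1217}\right) = 3416 + \frac{665147}{335892} = \frac{1148072219}{335892}$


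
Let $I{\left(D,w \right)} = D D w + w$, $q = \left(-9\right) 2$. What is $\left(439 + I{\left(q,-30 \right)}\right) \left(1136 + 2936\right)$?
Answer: $-37914392$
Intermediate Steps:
$q = -18$
$I{\left(D,w \right)} = w + w D^{2}$ ($I{\left(D,w \right)} = D^{2} w + w = w D^{2} + w = w + w D^{2}$)
$\left(439 + I{\left(q,-30 \right)}\right) \left(1136 + 2936\right) = \left(439 - 30 \left(1 + \left(-18\right)^{2}\right)\right) \left(1136 + 2936\right) = \left(439 - 30 \left(1 + 324\right)\right) 4072 = \left(439 - 9750\right) 4072 = \left(-9311\right) 4072 = -37914392$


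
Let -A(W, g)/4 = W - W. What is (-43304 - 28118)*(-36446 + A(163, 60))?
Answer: 2603046212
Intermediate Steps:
A(W, g) = 0 (A(W, g) = -4*(W - W) = -4*0 = 0)
(-43304 - 28118)*(-36446 + A(163, 60)) = (-43304 - 28118)*(-36446 + 0) = -71422*(-36446) = 2603046212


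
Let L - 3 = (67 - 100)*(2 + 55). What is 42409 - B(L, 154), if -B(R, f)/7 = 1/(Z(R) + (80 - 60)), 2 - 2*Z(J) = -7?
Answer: 296865/7 ≈ 42409.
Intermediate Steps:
Z(J) = 9/2 (Z(J) = 1 - 1/2*(-7) = 1 + 7/2 = 9/2)
L = -1878 (L = 3 + (67 - 100)*(2 + 55) = 3 - 33*57 = 3 - 1881 = -1878)
B(R, f) = -2/7 (B(R, f) = -7/(9/2 + (80 - 60)) = -7/(9/2 + 20) = -7/49/2 = -7*2/49 = -2/7)
42409 - B(L, 154) = 42409 - 1*(-2/7) = 42409 + 2/7 = 296865/7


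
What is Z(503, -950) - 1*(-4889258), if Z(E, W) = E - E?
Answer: 4889258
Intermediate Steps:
Z(E, W) = 0
Z(503, -950) - 1*(-4889258) = 0 - 1*(-4889258) = 0 + 4889258 = 4889258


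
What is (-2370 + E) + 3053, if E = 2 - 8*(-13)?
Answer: 789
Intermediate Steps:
E = 106 (E = 2 + 104 = 106)
(-2370 + E) + 3053 = (-2370 + 106) + 3053 = -2264 + 3053 = 789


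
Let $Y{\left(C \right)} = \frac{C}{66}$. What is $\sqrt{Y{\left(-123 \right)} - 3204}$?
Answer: $\frac{i \sqrt{1551638}}{22} \approx 56.62 i$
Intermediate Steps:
$Y{\left(C \right)} = \frac{C}{66}$ ($Y{\left(C \right)} = C \frac{1}{66} = \frac{C}{66}$)
$\sqrt{Y{\left(-123 \right)} - 3204} = \sqrt{\frac{1}{66} \left(-123\right) - 3204} = \sqrt{- \frac{41}{22} - 3204} = \sqrt{- \frac{70529}{22}} = \frac{i \sqrt{1551638}}{22}$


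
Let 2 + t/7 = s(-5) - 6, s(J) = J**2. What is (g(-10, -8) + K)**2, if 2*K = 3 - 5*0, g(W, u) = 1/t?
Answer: 128881/56644 ≈ 2.2753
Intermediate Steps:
t = 119 (t = -14 + 7*((-5)**2 - 6) = -14 + 7*(25 - 6) = -14 + 7*19 = -14 + 133 = 119)
g(W, u) = 1/119
K = 3/2 (K = (3 - 5*0)/2 = (3 + 0)/2 = (1/2)*3 = 3/2 ≈ 1.5000)
(g(-10, -8) + K)**2 = (1/119 + 3/2)**2 = (359/238)**2 = 128881/56644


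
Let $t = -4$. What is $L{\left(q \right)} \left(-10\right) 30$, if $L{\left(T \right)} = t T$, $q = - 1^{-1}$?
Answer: $-1200$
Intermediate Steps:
$q = -1$ ($q = \left(-1\right) 1 = -1$)
$L{\left(T \right)} = - 4 T$
$L{\left(q \right)} \left(-10\right) 30 = \left(-4\right) \left(-1\right) \left(-10\right) 30 = 4 \left(-10\right) 30 = \left(-40\right) 30 = -1200$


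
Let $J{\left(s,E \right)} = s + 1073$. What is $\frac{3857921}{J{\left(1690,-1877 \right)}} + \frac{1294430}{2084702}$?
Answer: $\frac{4023096067316}{2880015813} \approx 1396.9$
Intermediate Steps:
$J{\left(s,E \right)} = 1073 + s$
$\frac{3857921}{J{\left(1690,-1877 \right)}} + \frac{1294430}{2084702} = \frac{3857921}{1073 + 1690} + \frac{1294430}{2084702} = \frac{3857921}{2763} + 1294430 \cdot \frac{1}{2084702} = 3857921 \cdot \frac{1}{2763} + \frac{647215}{1042351} = \frac{3857921}{2763} + \frac{647215}{1042351} = \frac{4023096067316}{2880015813}$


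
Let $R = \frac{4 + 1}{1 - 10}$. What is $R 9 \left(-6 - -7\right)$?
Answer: $-5$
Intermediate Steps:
$R = - \frac{5}{9}$ ($R = \frac{5}{-9} = 5 \left(- \frac{1}{9}\right) = - \frac{5}{9} \approx -0.55556$)
$R 9 \left(-6 - -7\right) = \left(- \frac{5}{9}\right) 9 \left(-6 - -7\right) = - 5 \left(-6 + 7\right) = \left(-5\right) 1 = -5$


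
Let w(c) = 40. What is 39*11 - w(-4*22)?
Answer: 389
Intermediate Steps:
39*11 - w(-4*22) = 39*11 - 1*40 = 429 - 40 = 389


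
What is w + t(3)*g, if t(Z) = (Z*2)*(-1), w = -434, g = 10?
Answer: -494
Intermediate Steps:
t(Z) = -2*Z (t(Z) = (2*Z)*(-1) = -2*Z)
w + t(3)*g = -434 - 2*3*10 = -434 - 6*10 = -434 - 60 = -494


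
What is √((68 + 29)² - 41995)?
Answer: I*√32586 ≈ 180.52*I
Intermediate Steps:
√((68 + 29)² - 41995) = √(97² - 41995) = √(9409 - 41995) = √(-32586) = I*√32586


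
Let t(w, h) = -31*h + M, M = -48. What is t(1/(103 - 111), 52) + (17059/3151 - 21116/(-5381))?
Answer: -27987850465/16955531 ≈ -1650.7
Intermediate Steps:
t(w, h) = -48 - 31*h (t(w, h) = -31*h - 48 = -48 - 31*h)
t(1/(103 - 111), 52) + (17059/3151 - 21116/(-5381)) = (-48 - 31*52) + (17059/3151 - 21116/(-5381)) = (-48 - 1612) + (17059*(1/3151) - 21116*(-1/5381)) = -1660 + (17059/3151 + 21116/5381) = -1660 + 158330995/16955531 = -27987850465/16955531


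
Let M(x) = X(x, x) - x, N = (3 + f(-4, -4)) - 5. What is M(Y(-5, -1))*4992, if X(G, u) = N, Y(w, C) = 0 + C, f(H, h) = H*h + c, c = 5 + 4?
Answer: 119808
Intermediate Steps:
c = 9
f(H, h) = 9 + H*h (f(H, h) = H*h + 9 = 9 + H*h)
Y(w, C) = C
N = 23 (N = (3 + (9 - 4*(-4))) - 5 = (3 + (9 + 16)) - 5 = (3 + 25) - 5 = 28 - 5 = 23)
X(G, u) = 23
M(x) = 23 - x
M(Y(-5, -1))*4992 = (23 - 1*(-1))*4992 = (23 + 1)*4992 = 24*4992 = 119808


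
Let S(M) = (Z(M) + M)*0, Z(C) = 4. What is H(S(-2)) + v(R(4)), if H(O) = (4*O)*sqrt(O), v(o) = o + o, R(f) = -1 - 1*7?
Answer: -16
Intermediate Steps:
R(f) = -8 (R(f) = -1 - 7 = -8)
v(o) = 2*o
S(M) = 0 (S(M) = (4 + M)*0 = 0)
H(O) = 4*O**(3/2)
H(S(-2)) + v(R(4)) = 4*0**(3/2) + 2*(-8) = 4*0 - 16 = 0 - 16 = -16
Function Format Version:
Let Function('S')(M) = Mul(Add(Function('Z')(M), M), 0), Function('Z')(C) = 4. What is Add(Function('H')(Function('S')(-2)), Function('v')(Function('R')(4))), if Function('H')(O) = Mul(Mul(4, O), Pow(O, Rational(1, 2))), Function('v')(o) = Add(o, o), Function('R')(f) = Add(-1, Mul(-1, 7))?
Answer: -16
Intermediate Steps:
Function('R')(f) = -8 (Function('R')(f) = Add(-1, -7) = -8)
Function('v')(o) = Mul(2, o)
Function('S')(M) = 0 (Function('S')(M) = Mul(Add(4, M), 0) = 0)
Function('H')(O) = Mul(4, Pow(O, Rational(3, 2)))
Add(Function('H')(Function('S')(-2)), Function('v')(Function('R')(4))) = Add(Mul(4, Pow(0, Rational(3, 2))), Mul(2, -8)) = Add(Mul(4, 0), -16) = Add(0, -16) = -16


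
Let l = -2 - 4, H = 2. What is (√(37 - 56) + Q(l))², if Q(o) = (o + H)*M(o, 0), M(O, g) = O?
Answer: (24 + I*√19)² ≈ 557.0 + 209.23*I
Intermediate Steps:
l = -6
Q(o) = o*(2 + o) (Q(o) = (o + 2)*o = (2 + o)*o = o*(2 + o))
(√(37 - 56) + Q(l))² = (√(37 - 56) - 6*(2 - 6))² = (√(-19) - 6*(-4))² = (I*√19 + 24)² = (24 + I*√19)²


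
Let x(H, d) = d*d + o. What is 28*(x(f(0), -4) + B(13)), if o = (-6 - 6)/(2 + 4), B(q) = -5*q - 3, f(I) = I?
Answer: -1512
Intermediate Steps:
B(q) = -3 - 5*q
o = -2 (o = -12/6 = -12*1/6 = -2)
x(H, d) = -2 + d**2 (x(H, d) = d*d - 2 = d**2 - 2 = -2 + d**2)
28*(x(f(0), -4) + B(13)) = 28*((-2 + (-4)**2) + (-3 - 5*13)) = 28*((-2 + 16) + (-3 - 65)) = 28*(14 - 68) = 28*(-54) = -1512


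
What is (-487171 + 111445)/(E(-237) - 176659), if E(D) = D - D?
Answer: 375726/176659 ≈ 2.1268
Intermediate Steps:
E(D) = 0
(-487171 + 111445)/(E(-237) - 176659) = (-487171 + 111445)/(0 - 176659) = -375726/(-176659) = -375726*(-1/176659) = 375726/176659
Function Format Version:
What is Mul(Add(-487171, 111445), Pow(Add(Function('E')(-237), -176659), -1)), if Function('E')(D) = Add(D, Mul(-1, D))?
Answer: Rational(375726, 176659) ≈ 2.1268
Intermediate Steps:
Function('E')(D) = 0
Mul(Add(-487171, 111445), Pow(Add(Function('E')(-237), -176659), -1)) = Mul(Add(-487171, 111445), Pow(Add(0, -176659), -1)) = Mul(-375726, Pow(-176659, -1)) = Mul(-375726, Rational(-1, 176659)) = Rational(375726, 176659)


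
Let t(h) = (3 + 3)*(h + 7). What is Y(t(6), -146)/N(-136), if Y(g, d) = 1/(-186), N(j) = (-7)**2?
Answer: -1/9114 ≈ -0.00010972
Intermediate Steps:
t(h) = 42 + 6*h (t(h) = 6*(7 + h) = 42 + 6*h)
N(j) = 49
Y(g, d) = -1/186
Y(t(6), -146)/N(-136) = -1/186/49 = -1/186*1/49 = -1/9114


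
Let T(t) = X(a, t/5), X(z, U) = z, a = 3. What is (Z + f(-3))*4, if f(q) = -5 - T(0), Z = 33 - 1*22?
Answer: 12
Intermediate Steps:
T(t) = 3
Z = 11 (Z = 33 - 22 = 11)
f(q) = -8 (f(q) = -5 - 1*3 = -5 - 3 = -8)
(Z + f(-3))*4 = (11 - 8)*4 = 3*4 = 12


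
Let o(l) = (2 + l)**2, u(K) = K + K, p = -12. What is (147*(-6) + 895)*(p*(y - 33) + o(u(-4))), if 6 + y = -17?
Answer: 9204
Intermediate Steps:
y = -23 (y = -6 - 17 = -23)
u(K) = 2*K
(147*(-6) + 895)*(p*(y - 33) + o(u(-4))) = (147*(-6) + 895)*(-12*(-23 - 33) + (2 + 2*(-4))**2) = (-882 + 895)*(-12*(-56) + (2 - 8)**2) = 13*(672 + (-6)**2) = 13*(672 + 36) = 13*708 = 9204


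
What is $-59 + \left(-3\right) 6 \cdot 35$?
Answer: $-689$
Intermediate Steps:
$-59 + \left(-3\right) 6 \cdot 35 = -59 - 630 = -689$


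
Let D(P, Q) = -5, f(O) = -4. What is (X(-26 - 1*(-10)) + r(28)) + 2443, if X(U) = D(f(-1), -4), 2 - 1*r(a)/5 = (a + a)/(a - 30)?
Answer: 2588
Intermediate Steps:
r(a) = 10 - 10*a/(-30 + a) (r(a) = 10 - 5*(a + a)/(a - 30) = 10 - 5*2*a/(-30 + a) = 10 - 10*a/(-30 + a))
X(U) = -5
(X(-26 - 1*(-10)) + r(28)) + 2443 = (-5 - 300/(-30 + 28)) + 2443 = (-5 - 300/(-2)) + 2443 = (-5 - 300*(-1/2)) + 2443 = (-5 + 150) + 2443 = 145 + 2443 = 2588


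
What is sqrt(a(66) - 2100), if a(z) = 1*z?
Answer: 3*I*sqrt(226) ≈ 45.1*I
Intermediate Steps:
a(z) = z
sqrt(a(66) - 2100) = sqrt(66 - 2100) = sqrt(-2034) = 3*I*sqrt(226)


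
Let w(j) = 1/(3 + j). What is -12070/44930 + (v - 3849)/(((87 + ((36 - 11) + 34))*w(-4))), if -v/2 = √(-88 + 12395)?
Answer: 17117335/655978 + √12307/73 ≈ 27.614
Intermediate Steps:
v = -2*√12307 (v = -2*√(-88 + 12395) = -2*√12307 ≈ -221.87)
-12070/44930 + (v - 3849)/(((87 + ((36 - 11) + 34))*w(-4))) = -12070/44930 + (-2*√12307 - 3849)/(((87 + ((36 - 11) + 34))/(3 - 4))) = -12070*1/44930 + (-3849 - 2*√12307)/(((87 + (25 + 34))/(-1))) = -1207/4493 + (-3849 - 2*√12307)/(((87 + 59)*(-1))) = -1207/4493 + (-3849 - 2*√12307)/((146*(-1))) = -1207/4493 + (-3849 - 2*√12307)/(-146) = -1207/4493 + (-3849 - 2*√12307)*(-1/146) = -1207/4493 + (3849/146 + √12307/73) = 17117335/655978 + √12307/73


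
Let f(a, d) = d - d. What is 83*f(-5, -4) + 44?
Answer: 44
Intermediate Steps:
f(a, d) = 0
83*f(-5, -4) + 44 = 83*0 + 44 = 0 + 44 = 44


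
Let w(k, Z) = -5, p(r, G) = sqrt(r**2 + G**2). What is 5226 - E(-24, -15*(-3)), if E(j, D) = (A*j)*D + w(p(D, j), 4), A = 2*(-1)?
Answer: 3071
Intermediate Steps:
p(r, G) = sqrt(G**2 + r**2)
A = -2
E(j, D) = -5 - 2*D*j (E(j, D) = (-2*j)*D - 5 = -2*D*j - 5 = -5 - 2*D*j)
5226 - E(-24, -15*(-3)) = 5226 - (-5 - 2*(-15*(-3))*(-24)) = 5226 - (-5 - 2*45*(-24)) = 5226 - (-5 + 2160) = 5226 - 1*2155 = 5226 - 2155 = 3071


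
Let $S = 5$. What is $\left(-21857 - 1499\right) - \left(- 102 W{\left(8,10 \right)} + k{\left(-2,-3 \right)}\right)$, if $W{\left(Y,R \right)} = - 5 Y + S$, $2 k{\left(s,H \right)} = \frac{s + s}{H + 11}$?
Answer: $- \frac{107703}{4} \approx -26926.0$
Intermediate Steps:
$k{\left(s,H \right)} = \frac{s}{11 + H}$ ($k{\left(s,H \right)} = \frac{\left(s + s\right) \frac{1}{H + 11}}{2} = \frac{2 s \frac{1}{11 + H}}{2} = \frac{s}{11 + H}$)
$W{\left(Y,R \right)} = 5 - 5 Y$ ($W{\left(Y,R \right)} = - 5 Y + 5 = 5 - 5 Y$)
$\left(-21857 - 1499\right) - \left(- 102 W{\left(8,10 \right)} + k{\left(-2,-3 \right)}\right) = \left(-21857 - 1499\right) - \left(- 102 \left(5 - 40\right) - \frac{2}{11 - 3}\right) = \left(-21857 - 1499\right) - \left(- 102 \left(5 - 40\right) - \frac{2}{8}\right) = -23356 - \left(\left(-102\right) \left(-35\right) - \frac{1}{4}\right) = -23356 - \left(3570 - \frac{1}{4}\right) = -23356 - \frac{14279}{4} = - \frac{107703}{4}$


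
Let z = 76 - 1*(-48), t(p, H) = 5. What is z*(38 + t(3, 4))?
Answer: 5332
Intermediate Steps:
z = 124 (z = 76 + 48 = 124)
z*(38 + t(3, 4)) = 124*(38 + 5) = 124*43 = 5332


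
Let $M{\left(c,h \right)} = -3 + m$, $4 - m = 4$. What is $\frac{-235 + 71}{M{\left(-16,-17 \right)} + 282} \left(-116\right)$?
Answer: $\frac{19024}{279} \approx 68.186$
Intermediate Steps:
$m = 0$ ($m = 4 - 4 = 0$)
$M{\left(c,h \right)} = -3$ ($M{\left(c,h \right)} = -3 + 0 = -3$)
$\frac{-235 + 71}{M{\left(-16,-17 \right)} + 282} \left(-116\right) = \frac{-235 + 71}{-3 + 282} \left(-116\right) = - \frac{164}{279} \left(-116\right) = \left(-164\right) \frac{1}{279} \left(-116\right) = \left(- \frac{164}{279}\right) \left(-116\right) = \frac{19024}{279}$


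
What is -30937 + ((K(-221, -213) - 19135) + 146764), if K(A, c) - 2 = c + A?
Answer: 96260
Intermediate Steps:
K(A, c) = 2 + A + c (K(A, c) = 2 + (c + A) = 2 + (A + c) = 2 + A + c)
-30937 + ((K(-221, -213) - 19135) + 146764) = -30937 + (((2 - 221 - 213) - 19135) + 146764) = -30937 + ((-432 - 19135) + 146764) = -30937 + (-19567 + 146764) = -30937 + 127197 = 96260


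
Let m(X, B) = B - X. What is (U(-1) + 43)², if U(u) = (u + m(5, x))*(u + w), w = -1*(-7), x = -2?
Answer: 25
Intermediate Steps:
w = 7
U(u) = (-7 + u)*(7 + u) (U(u) = (u + (-2 - 1*5))*(u + 7) = (u + (-2 - 5))*(7 + u) = (u - 7)*(7 + u) = (-7 + u)*(7 + u))
(U(-1) + 43)² = ((-49 + (-1)²) + 43)² = ((-49 + 1) + 43)² = (-48 + 43)² = (-5)² = 25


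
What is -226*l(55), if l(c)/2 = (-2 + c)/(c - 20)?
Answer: -23956/35 ≈ -684.46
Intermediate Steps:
l(c) = 2*(-2 + c)/(-20 + c) (l(c) = 2*((-2 + c)/(c - 20)) = 2*((-2 + c)/(-20 + c)) = 2*(-2 + c)/(-20 + c))
-226*l(55) = -452*(-2 + 55)/(-20 + 55) = -452*53/35 = -226*106/35 = -23956/35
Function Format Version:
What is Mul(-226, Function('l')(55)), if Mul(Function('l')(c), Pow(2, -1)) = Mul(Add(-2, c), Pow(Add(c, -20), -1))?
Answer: Rational(-23956, 35) ≈ -684.46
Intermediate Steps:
Function('l')(c) = Mul(2, Pow(Add(-20, c), -1), Add(-2, c)) (Function('l')(c) = Mul(2, Mul(Add(-2, c), Pow(Add(c, -20), -1))) = Mul(2, Mul(Add(-2, c), Pow(Add(-20, c), -1))) = Mul(2, Mul(Pow(Add(-20, c), -1), Add(-2, c))) = Mul(2, Pow(Add(-20, c), -1), Add(-2, c)))
Mul(-226, Function('l')(55)) = Mul(-226, Mul(2, Pow(Add(-20, 55), -1), Add(-2, 55))) = Mul(-226, Mul(2, Pow(35, -1), 53)) = Mul(-226, Mul(2, Rational(1, 35), 53)) = Mul(-226, Rational(106, 35)) = Rational(-23956, 35)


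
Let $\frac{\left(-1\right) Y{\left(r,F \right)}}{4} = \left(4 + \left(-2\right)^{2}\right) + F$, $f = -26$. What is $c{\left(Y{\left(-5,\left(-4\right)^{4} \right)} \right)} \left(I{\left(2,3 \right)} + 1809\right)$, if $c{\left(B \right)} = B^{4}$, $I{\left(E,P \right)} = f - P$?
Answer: $2213480371322880$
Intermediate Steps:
$I{\left(E,P \right)} = -26 - P$
$Y{\left(r,F \right)} = -32 - 4 F$ ($Y{\left(r,F \right)} = - 4 \left(\left(4 + \left(-2\right)^{2}\right) + F\right) = - 4 \left(\left(4 + 4\right) + F\right) = - 4 \left(8 + F\right) = -32 - 4 F$)
$c{\left(Y{\left(-5,\left(-4\right)^{4} \right)} \right)} \left(I{\left(2,3 \right)} + 1809\right) = \left(-32 - 4 \left(-4\right)^{4}\right)^{4} \left(\left(-26 - 3\right) + 1809\right) = \left(-32 - 1024\right)^{4} \left(\left(-26 - 3\right) + 1809\right) = \left(-32 - 1024\right)^{4} \left(-29 + 1809\right) = \left(-1056\right)^{4} \cdot 1780 = 1243528298496 \cdot 1780 = 2213480371322880$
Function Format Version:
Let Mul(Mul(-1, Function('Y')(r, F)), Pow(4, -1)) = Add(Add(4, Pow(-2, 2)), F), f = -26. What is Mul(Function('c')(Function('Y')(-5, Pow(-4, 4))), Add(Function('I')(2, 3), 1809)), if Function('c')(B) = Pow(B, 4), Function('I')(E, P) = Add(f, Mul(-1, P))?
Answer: 2213480371322880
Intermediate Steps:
Function('I')(E, P) = Add(-26, Mul(-1, P))
Function('Y')(r, F) = Add(-32, Mul(-4, F)) (Function('Y')(r, F) = Mul(-4, Add(Add(4, Pow(-2, 2)), F)) = Mul(-4, Add(Add(4, 4), F)) = Mul(-4, Add(8, F)) = Add(-32, Mul(-4, F)))
Mul(Function('c')(Function('Y')(-5, Pow(-4, 4))), Add(Function('I')(2, 3), 1809)) = Mul(Pow(Add(-32, Mul(-4, Pow(-4, 4))), 4), Add(Add(-26, Mul(-1, 3)), 1809)) = Mul(Pow(Add(-32, Mul(-4, 256)), 4), Add(Add(-26, -3), 1809)) = Mul(Pow(Add(-32, -1024), 4), Add(-29, 1809)) = Mul(Pow(-1056, 4), 1780) = Mul(1243528298496, 1780) = 2213480371322880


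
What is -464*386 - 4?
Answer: -179108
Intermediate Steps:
-464*386 - 4 = -179104 - 4 = -179108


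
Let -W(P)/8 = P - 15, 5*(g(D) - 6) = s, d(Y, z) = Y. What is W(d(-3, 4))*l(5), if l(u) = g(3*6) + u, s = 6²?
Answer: 13104/5 ≈ 2620.8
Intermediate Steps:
s = 36
g(D) = 66/5 (g(D) = 6 + (⅕)*36 = 6 + 36/5 = 66/5)
W(P) = 120 - 8*P (W(P) = -8*(P - 15) = -8*(-15 + P) = 120 - 8*P)
l(u) = 66/5 + u
W(d(-3, 4))*l(5) = (120 - 8*(-3))*(66/5 + 5) = (120 + 24)*(91/5) = 144*(91/5) = 13104/5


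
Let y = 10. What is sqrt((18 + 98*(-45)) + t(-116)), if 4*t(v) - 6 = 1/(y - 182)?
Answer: I*sqrt(129888595)/172 ≈ 66.261*I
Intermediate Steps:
t(v) = 1031/688 (t(v) = 3/2 + 1/(4*(10 - 182)) = 3/2 + (1/4)/(-172) = 3/2 + (1/4)*(-1/172) = 3/2 - 1/688 = 1031/688)
sqrt((18 + 98*(-45)) + t(-116)) = sqrt((18 + 98*(-45)) + 1031/688) = sqrt((18 - 4410) + 1031/688) = sqrt(-4392 + 1031/688) = sqrt(-3020665/688) = I*sqrt(129888595)/172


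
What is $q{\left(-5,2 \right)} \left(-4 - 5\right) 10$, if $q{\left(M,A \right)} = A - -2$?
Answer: $-360$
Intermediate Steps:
$q{\left(M,A \right)} = 2 + A$ ($q{\left(M,A \right)} = A + 2 = 2 + A$)
$q{\left(-5,2 \right)} \left(-4 - 5\right) 10 = \left(2 + 2\right) \left(-4 - 5\right) 10 = 4 \left(-9\right) 10 = \left(-36\right) 10 = -360$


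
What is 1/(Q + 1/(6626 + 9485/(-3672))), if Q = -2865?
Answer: -24321187/69680197083 ≈ -0.00034904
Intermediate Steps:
1/(Q + 1/(6626 + 9485/(-3672))) = 1/(-2865 + 1/(6626 + 9485/(-3672))) = 1/(-2865 + 1/(6626 + 9485*(-1/3672))) = 1/(-2865 + 1/(6626 - 9485/3672)) = 1/(-2865 + 1/(24321187/3672)) = 1/(-2865 + 3672/24321187) = 1/(-69680197083/24321187) = -24321187/69680197083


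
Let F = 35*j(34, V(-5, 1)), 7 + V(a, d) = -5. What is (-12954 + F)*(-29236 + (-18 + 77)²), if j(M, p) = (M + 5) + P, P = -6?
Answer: 303883245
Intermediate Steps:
V(a, d) = -12 (V(a, d) = -7 - 5 = -12)
j(M, p) = -1 + M (j(M, p) = (M + 5) - 6 = (5 + M) - 6 = -1 + M)
F = 1155 (F = 35*(-1 + 34) = 35*33 = 1155)
(-12954 + F)*(-29236 + (-18 + 77)²) = (-12954 + 1155)*(-29236 + (-18 + 77)²) = -11799*(-29236 + 59²) = -11799*(-29236 + 3481) = -11799*(-25755) = 303883245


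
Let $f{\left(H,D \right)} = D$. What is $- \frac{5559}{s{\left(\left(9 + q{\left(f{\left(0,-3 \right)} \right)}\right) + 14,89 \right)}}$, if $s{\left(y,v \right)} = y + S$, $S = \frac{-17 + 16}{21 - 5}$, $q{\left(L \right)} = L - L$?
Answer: $- \frac{88944}{367} \approx -242.35$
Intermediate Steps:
$q{\left(L \right)} = 0$
$S = - \frac{1}{16} \approx -0.0625$
$s{\left(y,v \right)} = - \frac{1}{16} + y$ ($s{\left(y,v \right)} = y - \frac{1}{16} = - \frac{1}{16} + y$)
$- \frac{5559}{s{\left(\left(9 + q{\left(f{\left(0,-3 \right)} \right)}\right) + 14,89 \right)}} = - \frac{5559}{- \frac{1}{16} + \left(\left(9 + 0\right) + 14\right)} = - \frac{5559}{- \frac{1}{16} + \left(9 + 14\right)} = - \frac{5559}{- \frac{1}{16} + 23} = - \frac{5559}{\frac{367}{16}} = \left(-5559\right) \frac{16}{367} = - \frac{88944}{367}$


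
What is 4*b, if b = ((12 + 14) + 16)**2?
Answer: 7056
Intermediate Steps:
b = 1764 (b = (26 + 16)**2 = 42**2 = 1764)
4*b = 4*1764 = 7056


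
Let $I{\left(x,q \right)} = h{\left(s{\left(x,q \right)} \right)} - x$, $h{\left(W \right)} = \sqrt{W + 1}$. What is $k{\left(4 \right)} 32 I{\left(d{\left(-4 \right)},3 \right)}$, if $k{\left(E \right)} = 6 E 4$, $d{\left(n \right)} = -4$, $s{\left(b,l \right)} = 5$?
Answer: $12288 + 3072 \sqrt{6} \approx 19813.0$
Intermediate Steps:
$h{\left(W \right)} = \sqrt{1 + W}$
$k{\left(E \right)} = 24 E$
$I{\left(x,q \right)} = \sqrt{6} - x$ ($I{\left(x,q \right)} = \sqrt{1 + 5} - x = \sqrt{6} - x$)
$k{\left(4 \right)} 32 I{\left(d{\left(-4 \right)},3 \right)} = 24 \cdot 4 \cdot 32 \left(\sqrt{6} - -4\right) = 96 \cdot 32 \left(\sqrt{6} + 4\right) = 3072 \left(4 + \sqrt{6}\right) = 12288 + 3072 \sqrt{6}$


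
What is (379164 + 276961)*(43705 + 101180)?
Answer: 95062670625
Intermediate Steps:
(379164 + 276961)*(43705 + 101180) = 656125*144885 = 95062670625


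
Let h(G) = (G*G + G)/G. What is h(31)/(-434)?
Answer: -16/217 ≈ -0.073733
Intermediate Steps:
h(G) = (G + G**2)/G (h(G) = (G**2 + G)/G = (G + G**2)/G)
h(31)/(-434) = (1 + 31)/(-434) = 32*(-1/434) = -16/217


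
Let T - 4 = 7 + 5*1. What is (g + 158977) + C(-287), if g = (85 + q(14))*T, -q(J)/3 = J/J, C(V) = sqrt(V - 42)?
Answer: 160289 + I*sqrt(329) ≈ 1.6029e+5 + 18.138*I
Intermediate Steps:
C(V) = sqrt(-42 + V)
q(J) = -3 (q(J) = -3*J/J = -3*1 = -3)
T = 16 (T = 4 + (7 + 5*1) = 4 + (7 + 5) = 4 + 12 = 16)
g = 1312 (g = (85 - 3)*16 = 82*16 = 1312)
(g + 158977) + C(-287) = (1312 + 158977) + sqrt(-42 - 287) = 160289 + sqrt(-329) = 160289 + I*sqrt(329)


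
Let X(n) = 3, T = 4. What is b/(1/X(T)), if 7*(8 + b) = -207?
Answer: -789/7 ≈ -112.71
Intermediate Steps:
b = -263/7 (b = -8 + (⅐)*(-207) = -8 - 207/7 = -263/7 ≈ -37.571)
b/(1/X(T)) = -263/(7*(1/3)) = -263/(7*⅓) = -263/7*3 = -789/7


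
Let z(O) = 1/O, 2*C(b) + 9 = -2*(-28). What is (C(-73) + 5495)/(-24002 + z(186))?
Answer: -1026441/4464371 ≈ -0.22992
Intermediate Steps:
C(b) = 47/2 (C(b) = -9/2 + (-2*(-28))/2 = -9/2 + (½)*56 = -9/2 + 28 = 47/2)
(C(-73) + 5495)/(-24002 + z(186)) = (47/2 + 5495)/(-24002 + 1/186) = 11037/(2*(-24002 + 1/186)) = 11037/(2*(-4464371/186)) = (11037/2)*(-186/4464371) = -1026441/4464371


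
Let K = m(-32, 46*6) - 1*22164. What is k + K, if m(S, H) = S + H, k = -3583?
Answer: -25503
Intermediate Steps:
m(S, H) = H + S
K = -21920 (K = (46*6 - 32) - 1*22164 = (276 - 32) - 22164 = 244 - 22164 = -21920)
k + K = -3583 - 21920 = -25503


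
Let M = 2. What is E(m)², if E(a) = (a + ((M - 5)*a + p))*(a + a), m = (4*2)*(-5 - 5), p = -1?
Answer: 647193600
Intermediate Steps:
m = -80 (m = 8*(-10) = -80)
E(a) = 2*a*(-1 - 2*a) (E(a) = (a + ((2 - 5)*a - 1))*(a + a) = (a + (-3*a - 1))*(2*a) = (a + (-1 - 3*a))*(2*a) = (-1 - 2*a)*(2*a) = 2*a*(-1 - 2*a))
E(m)² = (-2*(-80)*(1 + 2*(-80)))² = (-2*(-80)*(1 - 160))² = (-2*(-80)*(-159))² = (-25440)² = 647193600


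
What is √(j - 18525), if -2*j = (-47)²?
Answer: I*√78518/2 ≈ 140.11*I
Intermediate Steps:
j = -2209/2 (j = -½*(-47)² = -½*2209 = -2209/2 ≈ -1104.5)
√(j - 18525) = √(-2209/2 - 18525) = √(-39259/2) = I*√78518/2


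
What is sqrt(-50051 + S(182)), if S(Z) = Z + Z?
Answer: I*sqrt(49687) ≈ 222.91*I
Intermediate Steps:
S(Z) = 2*Z
sqrt(-50051 + S(182)) = sqrt(-50051 + 2*182) = sqrt(-50051 + 364) = sqrt(-49687) = I*sqrt(49687)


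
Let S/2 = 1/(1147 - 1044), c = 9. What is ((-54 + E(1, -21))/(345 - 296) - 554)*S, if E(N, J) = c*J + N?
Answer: -54776/5047 ≈ -10.853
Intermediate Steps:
E(N, J) = N + 9*J (E(N, J) = 9*J + N = N + 9*J)
S = 2/103 (S = 2/(1147 - 1044) = 2/103 ≈ 0.019417)
((-54 + E(1, -21))/(345 - 296) - 554)*S = ((-54 + (1 + 9*(-21)))/(345 - 296) - 554)*(2/103) = ((-54 + (1 - 189))/49 - 554)*(2/103) = ((-54 - 188)*(1/49) - 554)*(2/103) = (-242*1/49 - 554)*(2/103) = (-242/49 - 554)*(2/103) = -27388/49*2/103 = -54776/5047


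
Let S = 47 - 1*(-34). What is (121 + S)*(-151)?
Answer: -30502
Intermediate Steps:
S = 81 (S = 47 + 34 = 81)
(121 + S)*(-151) = (121 + 81)*(-151) = 202*(-151) = -30502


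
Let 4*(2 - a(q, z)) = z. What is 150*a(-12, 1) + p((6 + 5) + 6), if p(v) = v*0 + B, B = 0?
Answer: 525/2 ≈ 262.50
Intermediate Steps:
a(q, z) = 2 - z/4
p(v) = 0 (p(v) = v*0 + 0 = 0 + 0 = 0)
150*a(-12, 1) + p((6 + 5) + 6) = 150*(2 - ¼*1) + 0 = 150*(2 - ¼) + 0 = 150*(7/4) + 0 = 525/2 + 0 = 525/2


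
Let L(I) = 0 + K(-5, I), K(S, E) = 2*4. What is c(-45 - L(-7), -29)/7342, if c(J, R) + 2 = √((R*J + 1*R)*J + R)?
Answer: -1/3671 + I*√79953/7342 ≈ -0.00027241 + 0.038513*I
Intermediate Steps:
K(S, E) = 8
L(I) = 8 (L(I) = 0 + 8 = 8)
c(J, R) = -2 + √(R + J*(R + J*R)) (c(J, R) = -2 + √((R*J + 1*R)*J + R) = -2 + √((J*R + R)*J + R) = -2 + √((R + J*R)*J + R) = -2 + √(J*(R + J*R) + R) = -2 + √(R + J*(R + J*R)))
c(-45 - L(-7), -29)/7342 = (-2 + √(-29*(1 + (-45 - 1*8) + (-45 - 1*8)²)))/7342 = (-2 + √(-29*(1 + (-45 - 8) + (-45 - 8)²)))*(1/7342) = (-2 + √(-29*(1 - 53 + (-53)²)))*(1/7342) = (-2 + √(-29*(1 - 53 + 2809)))*(1/7342) = (-2 + √(-29*2757))*(1/7342) = (-2 + √(-79953))*(1/7342) = (-2 + I*√79953)*(1/7342) = -1/3671 + I*√79953/7342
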